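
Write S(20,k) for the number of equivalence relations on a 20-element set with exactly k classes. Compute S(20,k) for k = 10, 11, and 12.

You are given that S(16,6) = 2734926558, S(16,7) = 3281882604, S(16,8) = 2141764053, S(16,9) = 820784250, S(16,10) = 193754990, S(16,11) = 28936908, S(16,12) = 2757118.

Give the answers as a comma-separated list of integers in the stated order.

r17: T_17,7=7×3281882604+2734926558=25708104786; T_17,8=8×2141764053+3281882604=20415995028; T_17,9=9×820784250+2141764053=9528822303; T_17,10=10×193754990+820784250=2758334150; T_17,11=11×28936908+193754990=512060978; T_17,12=12×2757118+28936908=62022324
r18: T_18,8=8×20415995028+25708104786=189036065010; T_18,9=9×9528822303+20415995028=106175395755; T_18,10=10×2758334150+9528822303=37112163803; T_18,11=11×512060978+2758334150=8391004908; T_18,12=12×62022324+512060978=1256328866
r19: T_19,9=9×106175395755+189036065010=1144614626805; T_19,10=10×37112163803+106175395755=477297033785; T_19,11=11×8391004908+37112163803=129413217791; T_19,12=12×1256328866+8391004908=23466951300
r20: T_20,10=10×477297033785+1144614626805=5917584964655; T_20,11=11×129413217791+477297033785=1900842429486; T_20,12=12×23466951300+129413217791=411016633391
Read S(20,10) = 5917584964655, S(20,11) = 1900842429486, S(20,12) = 411016633391.

5917584964655, 1900842429486, 411016633391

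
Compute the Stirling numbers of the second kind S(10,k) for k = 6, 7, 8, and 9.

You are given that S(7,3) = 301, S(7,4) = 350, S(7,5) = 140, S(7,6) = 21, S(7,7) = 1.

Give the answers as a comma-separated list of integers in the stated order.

[8] T[8,4]:4*350+301=1701 · T[8,5]:5*140+350=1050 · T[8,6]:6*21+140=266 · T[8,7]:7*1+21=28 · T[8,8]:8*0+1=1
[9] T[9,5]:5*1050+1701=6951 · T[9,6]:6*266+1050=2646 · T[9,7]:7*28+266=462 · T[9,8]:8*1+28=36 · T[9,9]:9*0+1=1
[10] T[10,6]:6*2646+6951=22827 · T[10,7]:7*462+2646=5880 · T[10,8]:8*36+462=750 · T[10,9]:9*1+36=45
Read S(10,6) = 22827, S(10,7) = 5880, S(10,8) = 750, S(10,9) = 45.

22827, 5880, 750, 45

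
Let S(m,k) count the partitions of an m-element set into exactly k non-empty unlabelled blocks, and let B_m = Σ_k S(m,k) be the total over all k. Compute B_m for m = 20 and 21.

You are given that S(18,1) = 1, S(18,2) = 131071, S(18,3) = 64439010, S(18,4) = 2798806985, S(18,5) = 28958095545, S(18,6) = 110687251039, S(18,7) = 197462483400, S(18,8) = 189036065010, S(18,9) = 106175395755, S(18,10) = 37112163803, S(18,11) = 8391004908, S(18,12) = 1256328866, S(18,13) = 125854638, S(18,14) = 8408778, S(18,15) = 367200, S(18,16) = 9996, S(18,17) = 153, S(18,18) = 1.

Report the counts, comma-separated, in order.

51724158235372, 474869816156751

@19  (19,1):1·1+0→1, (19,2):131071·2+1→262143, (19,3):64439010·3+131071→193448101, (19,4):2798806985·4+64439010→11259666950, (19,5):28958095545·5+2798806985→147589284710, (19,6):110687251039·6+28958095545→693081601779, (19,7):197462483400·7+110687251039→1492924634839, (19,8):189036065010·8+197462483400→1709751003480, (19,9):106175395755·9+189036065010→1144614626805, (19,10):37112163803·10+106175395755→477297033785, (19,11):8391004908·11+37112163803→129413217791, (19,12):1256328866·12+8391004908→23466951300, (19,13):125854638·13+1256328866→2892439160, (19,14):8408778·14+125854638→243577530, (19,15):367200·15+8408778→13916778, (19,16):9996·16+367200→527136, (19,17):153·17+9996→12597, (19,18):1·18+153→171, (19,19):0·19+1→1
@20  (20,1):1·1+0→1, (20,2):262143·2+1→524287, (20,3):193448101·3+262143→580606446, (20,4):11259666950·4+193448101→45232115901, (20,5):147589284710·5+11259666950→749206090500, (20,6):693081601779·6+147589284710→4306078895384, (20,7):1492924634839·7+693081601779→11143554045652, (20,8):1709751003480·8+1492924634839→15170932662679, (20,9):1144614626805·9+1709751003480→12011282644725, (20,10):477297033785·10+1144614626805→5917584964655, (20,11):129413217791·11+477297033785→1900842429486, (20,12):23466951300·12+129413217791→411016633391, (20,13):2892439160·13+23466951300→61068660380, (20,14):243577530·14+2892439160→6302524580, (20,15):13916778·15+243577530→452329200, (20,16):527136·16+13916778→22350954, (20,17):12597·17+527136→741285, (20,18):171·18+12597→15675, (20,19):1·19+171→190, (20,20):0·20+1→1
@21  (21,1):1·1+0→1, (21,2):524287·2+1→1048575, (21,3):580606446·3+524287→1742343625, (21,4):45232115901·4+580606446→181509070050, (21,5):749206090500·5+45232115901→3791262568401, (21,6):4306078895384·6+749206090500→26585679462804, (21,7):11143554045652·7+4306078895384→82310957214948, (21,8):15170932662679·8+11143554045652→132511015347084, (21,9):12011282644725·9+15170932662679→123272476465204, (21,10):5917584964655·10+12011282644725→71187132291275, (21,11):1900842429486·11+5917584964655→26826851689001, (21,12):411016633391·12+1900842429486→6833042030178, (21,13):61068660380·13+411016633391→1204909218331, (21,14):6302524580·14+61068660380→149304004500, (21,15):452329200·15+6302524580→13087462580, (21,16):22350954·16+452329200→809944464, (21,17):741285·17+22350954→34952799, (21,18):15675·18+741285→1023435, (21,19):190·19+15675→19285, (21,20):1·20+190→210, (21,21):0·21+1→1
B_20 = ΣS(20,k) = 1+524287+580606446+45232115901+749206090500+4306078895384+11143554045652+15170932662679+12011282644725+5917584964655+1900842429486+411016633391+61068660380+6302524580+452329200+22350954+741285+15675+190+1 = 51724158235372
B_21 = ΣS(21,k) = 1+1048575+1742343625+181509070050+3791262568401+26585679462804+82310957214948+132511015347084+123272476465204+71187132291275+26826851689001+6833042030178+1204909218331+149304004500+13087462580+809944464+34952799+1023435+19285+210+1 = 474869816156751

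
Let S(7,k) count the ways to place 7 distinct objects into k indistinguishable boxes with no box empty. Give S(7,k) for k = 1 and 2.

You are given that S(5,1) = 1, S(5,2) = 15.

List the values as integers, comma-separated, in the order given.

i=6: T(6,1)=0+1·1=1 | T(6,2)=1+2·15=31
i=7: T(7,1)=0+1·1=1 | T(7,2)=1+2·31=63
Read S(7,1) = 1, S(7,2) = 63.

1, 63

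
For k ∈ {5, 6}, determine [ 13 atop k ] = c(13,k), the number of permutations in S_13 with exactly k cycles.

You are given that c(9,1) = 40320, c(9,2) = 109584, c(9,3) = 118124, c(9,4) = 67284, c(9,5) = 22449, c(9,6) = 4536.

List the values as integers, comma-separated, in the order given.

i=10: T(10,2)=40320+9·109584=1026576 | T(10,3)=109584+9·118124=1172700 | T(10,4)=118124+9·67284=723680 | T(10,5)=67284+9·22449=269325 | T(10,6)=22449+9·4536=63273
i=11: T(11,3)=1026576+10·1172700=12753576 | T(11,4)=1172700+10·723680=8409500 | T(11,5)=723680+10·269325=3416930 | T(11,6)=269325+10·63273=902055
i=12: T(12,4)=12753576+11·8409500=105258076 | T(12,5)=8409500+11·3416930=45995730 | T(12,6)=3416930+11·902055=13339535
i=13: T(13,5)=105258076+12·45995730=657206836 | T(13,6)=45995730+12·13339535=206070150
Read c(13,5) = 657206836, c(13,6) = 206070150.

657206836, 206070150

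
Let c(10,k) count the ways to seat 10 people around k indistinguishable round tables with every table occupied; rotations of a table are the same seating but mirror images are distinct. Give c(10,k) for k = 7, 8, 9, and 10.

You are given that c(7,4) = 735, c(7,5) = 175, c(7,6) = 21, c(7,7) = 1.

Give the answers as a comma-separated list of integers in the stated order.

@8  (8,5):175·7+735→1960, (8,6):21·7+175→322, (8,7):1·7+21→28, (8,8):0·7+1→1
@9  (9,6):322·8+1960→4536, (9,7):28·8+322→546, (9,8):1·8+28→36, (9,9):0·8+1→1
@10  (10,7):546·9+4536→9450, (10,8):36·9+546→870, (10,9):1·9+36→45, (10,10):0·9+1→1
Read c(10,7) = 9450, c(10,8) = 870, c(10,9) = 45, c(10,10) = 1.

9450, 870, 45, 1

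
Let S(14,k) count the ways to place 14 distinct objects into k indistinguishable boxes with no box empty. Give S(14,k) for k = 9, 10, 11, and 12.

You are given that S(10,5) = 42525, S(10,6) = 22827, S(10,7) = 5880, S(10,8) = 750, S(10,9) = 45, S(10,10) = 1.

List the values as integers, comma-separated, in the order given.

5135130, 752752, 66066, 3367

@11  (11,6):22827·6+42525→179487, (11,7):5880·7+22827→63987, (11,8):750·8+5880→11880, (11,9):45·9+750→1155, (11,10):1·10+45→55, (11,11):0·11+1→1
@12  (12,7):63987·7+179487→627396, (12,8):11880·8+63987→159027, (12,9):1155·9+11880→22275, (12,10):55·10+1155→1705, (12,11):1·11+55→66, (12,12):0·12+1→1
@13  (13,8):159027·8+627396→1899612, (13,9):22275·9+159027→359502, (13,10):1705·10+22275→39325, (13,11):66·11+1705→2431, (13,12):1·12+66→78
@14  (14,9):359502·9+1899612→5135130, (14,10):39325·10+359502→752752, (14,11):2431·11+39325→66066, (14,12):78·12+2431→3367
Read S(14,9) = 5135130, S(14,10) = 752752, S(14,11) = 66066, S(14,12) = 3367.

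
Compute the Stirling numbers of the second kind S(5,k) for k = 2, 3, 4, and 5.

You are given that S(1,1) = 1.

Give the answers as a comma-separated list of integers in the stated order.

r2: T_2,1=1×1+0=1; T_2,2=2×0+1=1
r3: T_3,1=1×1+0=1; T_3,2=2×1+1=3; T_3,3=3×0+1=1
r4: T_4,1=1×1+0=1; T_4,2=2×3+1=7; T_4,3=3×1+3=6; T_4,4=4×0+1=1
r5: T_5,2=2×7+1=15; T_5,3=3×6+7=25; T_5,4=4×1+6=10; T_5,5=5×0+1=1
Read S(5,2) = 15, S(5,3) = 25, S(5,4) = 10, S(5,5) = 1.

15, 25, 10, 1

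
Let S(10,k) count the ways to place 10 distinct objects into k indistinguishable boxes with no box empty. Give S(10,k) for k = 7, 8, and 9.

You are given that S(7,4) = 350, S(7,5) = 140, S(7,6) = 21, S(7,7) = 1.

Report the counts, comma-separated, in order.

5880, 750, 45

[8] T[8,5]:5*140+350=1050 · T[8,6]:6*21+140=266 · T[8,7]:7*1+21=28 · T[8,8]:8*0+1=1
[9] T[9,6]:6*266+1050=2646 · T[9,7]:7*28+266=462 · T[9,8]:8*1+28=36 · T[9,9]:9*0+1=1
[10] T[10,7]:7*462+2646=5880 · T[10,8]:8*36+462=750 · T[10,9]:9*1+36=45
Read S(10,7) = 5880, S(10,8) = 750, S(10,9) = 45.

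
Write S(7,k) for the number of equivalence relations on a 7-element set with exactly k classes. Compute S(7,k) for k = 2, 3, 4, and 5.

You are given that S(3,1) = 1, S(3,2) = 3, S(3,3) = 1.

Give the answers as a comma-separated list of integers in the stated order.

63, 301, 350, 140

r4: T_4,1=1×1+0=1; T_4,2=2×3+1=7; T_4,3=3×1+3=6; T_4,4=4×0+1=1
r5: T_5,1=1×1+0=1; T_5,2=2×7+1=15; T_5,3=3×6+7=25; T_5,4=4×1+6=10; T_5,5=5×0+1=1
r6: T_6,1=1×1+0=1; T_6,2=2×15+1=31; T_6,3=3×25+15=90; T_6,4=4×10+25=65; T_6,5=5×1+10=15
r7: T_7,2=2×31+1=63; T_7,3=3×90+31=301; T_7,4=4×65+90=350; T_7,5=5×15+65=140
Read S(7,2) = 63, S(7,3) = 301, S(7,4) = 350, S(7,5) = 140.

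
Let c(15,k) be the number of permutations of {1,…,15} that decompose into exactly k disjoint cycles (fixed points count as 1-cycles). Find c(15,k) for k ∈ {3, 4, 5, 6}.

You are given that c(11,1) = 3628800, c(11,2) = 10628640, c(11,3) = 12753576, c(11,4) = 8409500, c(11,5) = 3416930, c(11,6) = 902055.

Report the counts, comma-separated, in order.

392156797824, 310989260400, 159721605680, 56663366760

row 12: T[12][1]=11·3628800+0=39916800  T[12][2]=11·10628640+3628800=120543840  T[12][3]=11·12753576+10628640=150917976  T[12][4]=11·8409500+12753576=105258076  T[12][5]=11·3416930+8409500=45995730  T[12][6]=11·902055+3416930=13339535
row 13: T[13][1]=12·39916800+0=479001600  T[13][2]=12·120543840+39916800=1486442880  T[13][3]=12·150917976+120543840=1931559552  T[13][4]=12·105258076+150917976=1414014888  T[13][5]=12·45995730+105258076=657206836  T[13][6]=12·13339535+45995730=206070150
row 14: T[14][2]=13·1486442880+479001600=19802759040  T[14][3]=13·1931559552+1486442880=26596717056  T[14][4]=13·1414014888+1931559552=20313753096  T[14][5]=13·657206836+1414014888=9957703756  T[14][6]=13·206070150+657206836=3336118786
row 15: T[15][3]=14·26596717056+19802759040=392156797824  T[15][4]=14·20313753096+26596717056=310989260400  T[15][5]=14·9957703756+20313753096=159721605680  T[15][6]=14·3336118786+9957703756=56663366760
Read c(15,3) = 392156797824, c(15,4) = 310989260400, c(15,5) = 159721605680, c(15,6) = 56663366760.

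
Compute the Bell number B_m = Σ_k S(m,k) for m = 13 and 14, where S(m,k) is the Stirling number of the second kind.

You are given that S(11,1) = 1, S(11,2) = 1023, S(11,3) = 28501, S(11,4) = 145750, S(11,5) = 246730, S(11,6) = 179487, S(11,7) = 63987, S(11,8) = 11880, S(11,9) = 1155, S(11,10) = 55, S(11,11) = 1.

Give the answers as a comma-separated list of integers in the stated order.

27644437, 190899322

r12: T_12,1=1×1+0=1; T_12,2=2×1023+1=2047; T_12,3=3×28501+1023=86526; T_12,4=4×145750+28501=611501; T_12,5=5×246730+145750=1379400; T_12,6=6×179487+246730=1323652; T_12,7=7×63987+179487=627396; T_12,8=8×11880+63987=159027; T_12,9=9×1155+11880=22275; T_12,10=10×55+1155=1705; T_12,11=11×1+55=66; T_12,12=12×0+1=1
r13: T_13,1=1×1+0=1; T_13,2=2×2047+1=4095; T_13,3=3×86526+2047=261625; T_13,4=4×611501+86526=2532530; T_13,5=5×1379400+611501=7508501; T_13,6=6×1323652+1379400=9321312; T_13,7=7×627396+1323652=5715424; T_13,8=8×159027+627396=1899612; T_13,9=9×22275+159027=359502; T_13,10=10×1705+22275=39325; T_13,11=11×66+1705=2431; T_13,12=12×1+66=78; T_13,13=13×0+1=1
r14: T_14,1=1×1+0=1; T_14,2=2×4095+1=8191; T_14,3=3×261625+4095=788970; T_14,4=4×2532530+261625=10391745; T_14,5=5×7508501+2532530=40075035; T_14,6=6×9321312+7508501=63436373; T_14,7=7×5715424+9321312=49329280; T_14,8=8×1899612+5715424=20912320; T_14,9=9×359502+1899612=5135130; T_14,10=10×39325+359502=752752; T_14,11=11×2431+39325=66066; T_14,12=12×78+2431=3367; T_14,13=13×1+78=91; T_14,14=14×0+1=1
B_13 = ΣS(13,k) = 1+4095+261625+2532530+7508501+9321312+5715424+1899612+359502+39325+2431+78+1 = 27644437
B_14 = ΣS(14,k) = 1+8191+788970+10391745+40075035+63436373+49329280+20912320+5135130+752752+66066+3367+91+1 = 190899322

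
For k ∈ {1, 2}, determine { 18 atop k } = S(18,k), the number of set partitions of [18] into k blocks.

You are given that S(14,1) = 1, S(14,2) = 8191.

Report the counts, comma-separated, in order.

1, 131071

i=15: T(15,1)=0+1·1=1 | T(15,2)=1+2·8191=16383
i=16: T(16,1)=0+1·1=1 | T(16,2)=1+2·16383=32767
i=17: T(17,1)=0+1·1=1 | T(17,2)=1+2·32767=65535
i=18: T(18,1)=0+1·1=1 | T(18,2)=1+2·65535=131071
Read S(18,1) = 1, S(18,2) = 131071.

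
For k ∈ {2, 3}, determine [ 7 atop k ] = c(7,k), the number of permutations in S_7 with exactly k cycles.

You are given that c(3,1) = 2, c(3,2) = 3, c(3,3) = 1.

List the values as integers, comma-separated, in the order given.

@4  (4,1):2·3+0→6, (4,2):3·3+2→11, (4,3):1·3+3→6
@5  (5,1):6·4+0→24, (5,2):11·4+6→50, (5,3):6·4+11→35
@6  (6,1):24·5+0→120, (6,2):50·5+24→274, (6,3):35·5+50→225
@7  (7,2):274·6+120→1764, (7,3):225·6+274→1624
Read c(7,2) = 1764, c(7,3) = 1624.

1764, 1624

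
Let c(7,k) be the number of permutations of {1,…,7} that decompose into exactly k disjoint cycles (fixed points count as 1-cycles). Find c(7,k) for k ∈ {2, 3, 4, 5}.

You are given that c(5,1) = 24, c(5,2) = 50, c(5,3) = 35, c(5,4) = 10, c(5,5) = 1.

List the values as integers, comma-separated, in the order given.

i=6: T(6,1)=0+5·24=120 | T(6,2)=24+5·50=274 | T(6,3)=50+5·35=225 | T(6,4)=35+5·10=85 | T(6,5)=10+5·1=15
i=7: T(7,2)=120+6·274=1764 | T(7,3)=274+6·225=1624 | T(7,4)=225+6·85=735 | T(7,5)=85+6·15=175
Read c(7,2) = 1764, c(7,3) = 1624, c(7,4) = 735, c(7,5) = 175.

1764, 1624, 735, 175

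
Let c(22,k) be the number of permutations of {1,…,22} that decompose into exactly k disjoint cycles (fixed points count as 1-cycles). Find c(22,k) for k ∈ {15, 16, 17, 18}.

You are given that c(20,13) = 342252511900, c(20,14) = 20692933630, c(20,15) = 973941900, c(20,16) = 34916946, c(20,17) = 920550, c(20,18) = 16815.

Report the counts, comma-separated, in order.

i=21: T(21,14)=342252511900+20·20692933630=756111184500 | T(21,15)=20692933630+20·973941900=40171771630 | T(21,16)=973941900+20·34916946=1672280820 | T(21,17)=34916946+20·920550=53327946 | T(21,18)=920550+20·16815=1256850
i=22: T(22,15)=756111184500+21·40171771630=1599718388730 | T(22,16)=40171771630+21·1672280820=75289668850 | T(22,17)=1672280820+21·53327946=2792167686 | T(22,18)=53327946+21·1256850=79721796
Read c(22,15) = 1599718388730, c(22,16) = 75289668850, c(22,17) = 2792167686, c(22,18) = 79721796.

1599718388730, 75289668850, 2792167686, 79721796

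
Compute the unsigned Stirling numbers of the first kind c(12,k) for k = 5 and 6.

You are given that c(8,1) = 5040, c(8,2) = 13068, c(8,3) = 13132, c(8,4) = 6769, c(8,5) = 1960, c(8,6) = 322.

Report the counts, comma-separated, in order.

@9  (9,2):13068·8+5040→109584, (9,3):13132·8+13068→118124, (9,4):6769·8+13132→67284, (9,5):1960·8+6769→22449, (9,6):322·8+1960→4536
@10  (10,3):118124·9+109584→1172700, (10,4):67284·9+118124→723680, (10,5):22449·9+67284→269325, (10,6):4536·9+22449→63273
@11  (11,4):723680·10+1172700→8409500, (11,5):269325·10+723680→3416930, (11,6):63273·10+269325→902055
@12  (12,5):3416930·11+8409500→45995730, (12,6):902055·11+3416930→13339535
Read c(12,5) = 45995730, c(12,6) = 13339535.

45995730, 13339535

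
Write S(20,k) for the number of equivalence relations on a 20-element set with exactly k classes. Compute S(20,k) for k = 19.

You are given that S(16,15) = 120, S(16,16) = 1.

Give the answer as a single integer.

i=17: T(17,16)=120+16·1=136 | T(17,17)=1+17·0=1
i=18: T(18,17)=136+17·1=153 | T(18,18)=1+18·0=1
i=19: T(19,18)=153+18·1=171 | T(19,19)=1+19·0=1
i=20: T(20,19)=171+19·1=190
Read S(20,19) = 190.

190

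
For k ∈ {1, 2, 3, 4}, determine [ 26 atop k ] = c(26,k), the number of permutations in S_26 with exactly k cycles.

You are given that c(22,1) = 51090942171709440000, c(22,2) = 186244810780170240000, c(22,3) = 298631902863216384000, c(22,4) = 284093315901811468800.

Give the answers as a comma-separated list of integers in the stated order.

15511210043330985984000000, 59190128811701203599360000, 100480171548351161548800000, 102339530601744675672576000

@23  (23,1):51090942171709440000·22+0→1124000727777607680000, (23,2):186244810780170240000·22+51090942171709440000→4148476779335454720000, (23,3):298631902863216384000·22+186244810780170240000→6756146673770930688000, (23,4):284093315901811468800·22+298631902863216384000→6548684852703068697600
@24  (24,1):1124000727777607680000·23+0→25852016738884976640000, (24,2):4148476779335454720000·23+1124000727777607680000→96538966652493066240000, (24,3):6756146673770930688000·23+4148476779335454720000→159539850276066860544000, (24,4):6548684852703068697600·23+6756146673770930688000→157375898285941510732800
@25  (25,1):25852016738884976640000·24+0→620448401733239439360000, (25,2):96538966652493066240000·24+25852016738884976640000→2342787216398718566400000, (25,3):159539850276066860544000·24+96538966652493066240000→3925495373278097719296000, (25,4):157375898285941510732800·24+159539850276066860544000→3936561409138663118131200
@26  (26,1):620448401733239439360000·25+0→15511210043330985984000000, (26,2):2342787216398718566400000·25+620448401733239439360000→59190128811701203599360000, (26,3):3925495373278097719296000·25+2342787216398718566400000→100480171548351161548800000, (26,4):3936561409138663118131200·25+3925495373278097719296000→102339530601744675672576000
Read c(26,1) = 15511210043330985984000000, c(26,2) = 59190128811701203599360000, c(26,3) = 100480171548351161548800000, c(26,4) = 102339530601744675672576000.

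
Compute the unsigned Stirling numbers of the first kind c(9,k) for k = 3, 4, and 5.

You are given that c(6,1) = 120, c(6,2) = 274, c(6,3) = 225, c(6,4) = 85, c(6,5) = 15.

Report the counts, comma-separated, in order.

118124, 67284, 22449

i=7: T(7,1)=0+6·120=720 | T(7,2)=120+6·274=1764 | T(7,3)=274+6·225=1624 | T(7,4)=225+6·85=735 | T(7,5)=85+6·15=175
i=8: T(8,2)=720+7·1764=13068 | T(8,3)=1764+7·1624=13132 | T(8,4)=1624+7·735=6769 | T(8,5)=735+7·175=1960
i=9: T(9,3)=13068+8·13132=118124 | T(9,4)=13132+8·6769=67284 | T(9,5)=6769+8·1960=22449
Read c(9,3) = 118124, c(9,4) = 67284, c(9,5) = 22449.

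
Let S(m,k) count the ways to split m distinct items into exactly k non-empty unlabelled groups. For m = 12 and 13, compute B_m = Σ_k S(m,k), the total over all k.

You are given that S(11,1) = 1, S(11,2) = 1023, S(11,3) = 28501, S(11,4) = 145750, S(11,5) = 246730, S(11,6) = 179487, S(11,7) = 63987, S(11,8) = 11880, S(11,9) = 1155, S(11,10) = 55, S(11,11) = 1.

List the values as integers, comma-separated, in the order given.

r12: T_12,1=1×1+0=1; T_12,2=2×1023+1=2047; T_12,3=3×28501+1023=86526; T_12,4=4×145750+28501=611501; T_12,5=5×246730+145750=1379400; T_12,6=6×179487+246730=1323652; T_12,7=7×63987+179487=627396; T_12,8=8×11880+63987=159027; T_12,9=9×1155+11880=22275; T_12,10=10×55+1155=1705; T_12,11=11×1+55=66; T_12,12=12×0+1=1
r13: T_13,1=1×1+0=1; T_13,2=2×2047+1=4095; T_13,3=3×86526+2047=261625; T_13,4=4×611501+86526=2532530; T_13,5=5×1379400+611501=7508501; T_13,6=6×1323652+1379400=9321312; T_13,7=7×627396+1323652=5715424; T_13,8=8×159027+627396=1899612; T_13,9=9×22275+159027=359502; T_13,10=10×1705+22275=39325; T_13,11=11×66+1705=2431; T_13,12=12×1+66=78; T_13,13=13×0+1=1
B_12 = ΣS(12,k) = 1+2047+86526+611501+1379400+1323652+627396+159027+22275+1705+66+1 = 4213597
B_13 = ΣS(13,k) = 1+4095+261625+2532530+7508501+9321312+5715424+1899612+359502+39325+2431+78+1 = 27644437

4213597, 27644437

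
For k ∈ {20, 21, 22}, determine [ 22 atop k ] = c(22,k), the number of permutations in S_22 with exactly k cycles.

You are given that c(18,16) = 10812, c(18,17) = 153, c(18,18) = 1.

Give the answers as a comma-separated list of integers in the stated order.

r19: T_19,17=18×153+10812=13566; T_19,18=18×1+153=171; T_19,19=18×0+1=1
r20: T_20,18=19×171+13566=16815; T_20,19=19×1+171=190; T_20,20=19×0+1=1
r21: T_21,19=20×190+16815=20615; T_21,20=20×1+190=210; T_21,21=20×0+1=1
r22: T_22,20=21×210+20615=25025; T_22,21=21×1+210=231; T_22,22=21×0+1=1
Read c(22,20) = 25025, c(22,21) = 231, c(22,22) = 1.

25025, 231, 1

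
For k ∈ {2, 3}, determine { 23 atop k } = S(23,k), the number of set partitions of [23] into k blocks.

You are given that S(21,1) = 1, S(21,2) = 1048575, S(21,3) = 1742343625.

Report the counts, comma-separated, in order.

4194303, 15686335501

@22  (22,1):1·1+0→1, (22,2):1048575·2+1→2097151, (22,3):1742343625·3+1048575→5228079450
@23  (23,2):2097151·2+1→4194303, (23,3):5228079450·3+2097151→15686335501
Read S(23,2) = 4194303, S(23,3) = 15686335501.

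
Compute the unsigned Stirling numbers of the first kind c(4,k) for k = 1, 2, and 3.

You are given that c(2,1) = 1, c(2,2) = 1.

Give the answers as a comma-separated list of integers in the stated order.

i=3: T(3,1)=0+2·1=2 | T(3,2)=1+2·1=3 | T(3,3)=1+2·0=1
i=4: T(4,1)=0+3·2=6 | T(4,2)=2+3·3=11 | T(4,3)=3+3·1=6
Read c(4,1) = 6, c(4,2) = 11, c(4,3) = 6.

6, 11, 6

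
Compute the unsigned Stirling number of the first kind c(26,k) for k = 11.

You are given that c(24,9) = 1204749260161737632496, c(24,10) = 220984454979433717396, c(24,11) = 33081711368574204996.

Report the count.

r25: T_25,10=24×220984454979433717396+1204749260161737632496=6508376179668146850000; T_25,11=24×33081711368574204996+220984454979433717396=1014945527825214637300
r26: T_26,11=25×1014945527825214637300+6508376179668146850000=31882014375298512782500
Read c(26,11) = 31882014375298512782500.

31882014375298512782500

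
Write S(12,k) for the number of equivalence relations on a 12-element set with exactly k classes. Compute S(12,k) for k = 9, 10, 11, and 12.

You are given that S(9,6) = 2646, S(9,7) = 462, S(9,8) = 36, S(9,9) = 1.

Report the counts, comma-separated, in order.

r10: T_10,7=7×462+2646=5880; T_10,8=8×36+462=750; T_10,9=9×1+36=45; T_10,10=10×0+1=1
r11: T_11,8=8×750+5880=11880; T_11,9=9×45+750=1155; T_11,10=10×1+45=55; T_11,11=11×0+1=1
r12: T_12,9=9×1155+11880=22275; T_12,10=10×55+1155=1705; T_12,11=11×1+55=66; T_12,12=12×0+1=1
Read S(12,9) = 22275, S(12,10) = 1705, S(12,11) = 66, S(12,12) = 1.

22275, 1705, 66, 1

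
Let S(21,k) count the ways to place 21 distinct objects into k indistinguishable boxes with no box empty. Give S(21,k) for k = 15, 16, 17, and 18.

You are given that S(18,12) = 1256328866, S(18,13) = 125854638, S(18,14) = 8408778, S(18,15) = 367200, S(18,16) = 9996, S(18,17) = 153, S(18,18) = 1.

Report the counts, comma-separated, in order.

[19] T[19,13]:13*125854638+1256328866=2892439160 · T[19,14]:14*8408778+125854638=243577530 · T[19,15]:15*367200+8408778=13916778 · T[19,16]:16*9996+367200=527136 · T[19,17]:17*153+9996=12597 · T[19,18]:18*1+153=171
[20] T[20,14]:14*243577530+2892439160=6302524580 · T[20,15]:15*13916778+243577530=452329200 · T[20,16]:16*527136+13916778=22350954 · T[20,17]:17*12597+527136=741285 · T[20,18]:18*171+12597=15675
[21] T[21,15]:15*452329200+6302524580=13087462580 · T[21,16]:16*22350954+452329200=809944464 · T[21,17]:17*741285+22350954=34952799 · T[21,18]:18*15675+741285=1023435
Read S(21,15) = 13087462580, S(21,16) = 809944464, S(21,17) = 34952799, S(21,18) = 1023435.

13087462580, 809944464, 34952799, 1023435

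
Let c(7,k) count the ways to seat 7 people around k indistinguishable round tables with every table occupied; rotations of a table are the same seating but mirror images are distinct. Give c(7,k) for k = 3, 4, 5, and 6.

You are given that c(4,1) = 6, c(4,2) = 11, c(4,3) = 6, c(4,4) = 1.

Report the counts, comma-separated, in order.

1624, 735, 175, 21

@5  (5,1):6·4+0→24, (5,2):11·4+6→50, (5,3):6·4+11→35, (5,4):1·4+6→10, (5,5):0·4+1→1
@6  (6,2):50·5+24→274, (6,3):35·5+50→225, (6,4):10·5+35→85, (6,5):1·5+10→15, (6,6):0·5+1→1
@7  (7,3):225·6+274→1624, (7,4):85·6+225→735, (7,5):15·6+85→175, (7,6):1·6+15→21
Read c(7,3) = 1624, c(7,4) = 735, c(7,5) = 175, c(7,6) = 21.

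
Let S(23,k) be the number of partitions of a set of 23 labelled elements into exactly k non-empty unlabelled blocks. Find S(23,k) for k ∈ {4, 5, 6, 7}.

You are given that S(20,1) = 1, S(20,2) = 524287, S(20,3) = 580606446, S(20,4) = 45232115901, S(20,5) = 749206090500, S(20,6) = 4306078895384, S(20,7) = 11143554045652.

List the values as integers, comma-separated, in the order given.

@21  (21,2):524287·2+1→1048575, (21,3):580606446·3+524287→1742343625, (21,4):45232115901·4+580606446→181509070050, (21,5):749206090500·5+45232115901→3791262568401, (21,6):4306078895384·6+749206090500→26585679462804, (21,7):11143554045652·7+4306078895384→82310957214948
@22  (22,3):1742343625·3+1048575→5228079450, (22,4):181509070050·4+1742343625→727778623825, (22,5):3791262568401·5+181509070050→19137821912055, (22,6):26585679462804·6+3791262568401→163305339345225, (22,7):82310957214948·7+26585679462804→602762379967440
@23  (23,4):727778623825·4+5228079450→2916342574750, (23,5):19137821912055·5+727778623825→96416888184100, (23,6):163305339345225·6+19137821912055→998969857983405, (23,7):602762379967440·7+163305339345225→4382641999117305
Read S(23,4) = 2916342574750, S(23,5) = 96416888184100, S(23,6) = 998969857983405, S(23,7) = 4382641999117305.

2916342574750, 96416888184100, 998969857983405, 4382641999117305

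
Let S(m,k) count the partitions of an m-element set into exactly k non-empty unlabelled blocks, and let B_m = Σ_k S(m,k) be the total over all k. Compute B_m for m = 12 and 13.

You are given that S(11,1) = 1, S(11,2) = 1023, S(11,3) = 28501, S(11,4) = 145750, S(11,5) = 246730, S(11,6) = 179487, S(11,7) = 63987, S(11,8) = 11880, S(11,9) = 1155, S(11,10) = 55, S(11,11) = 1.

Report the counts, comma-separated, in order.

[12] T[12,1]:1*1+0=1 · T[12,2]:2*1023+1=2047 · T[12,3]:3*28501+1023=86526 · T[12,4]:4*145750+28501=611501 · T[12,5]:5*246730+145750=1379400 · T[12,6]:6*179487+246730=1323652 · T[12,7]:7*63987+179487=627396 · T[12,8]:8*11880+63987=159027 · T[12,9]:9*1155+11880=22275 · T[12,10]:10*55+1155=1705 · T[12,11]:11*1+55=66 · T[12,12]:12*0+1=1
[13] T[13,1]:1*1+0=1 · T[13,2]:2*2047+1=4095 · T[13,3]:3*86526+2047=261625 · T[13,4]:4*611501+86526=2532530 · T[13,5]:5*1379400+611501=7508501 · T[13,6]:6*1323652+1379400=9321312 · T[13,7]:7*627396+1323652=5715424 · T[13,8]:8*159027+627396=1899612 · T[13,9]:9*22275+159027=359502 · T[13,10]:10*1705+22275=39325 · T[13,11]:11*66+1705=2431 · T[13,12]:12*1+66=78 · T[13,13]:13*0+1=1
B_12 = ΣS(12,k) = 1+2047+86526+611501+1379400+1323652+627396+159027+22275+1705+66+1 = 4213597
B_13 = ΣS(13,k) = 1+4095+261625+2532530+7508501+9321312+5715424+1899612+359502+39325+2431+78+1 = 27644437

4213597, 27644437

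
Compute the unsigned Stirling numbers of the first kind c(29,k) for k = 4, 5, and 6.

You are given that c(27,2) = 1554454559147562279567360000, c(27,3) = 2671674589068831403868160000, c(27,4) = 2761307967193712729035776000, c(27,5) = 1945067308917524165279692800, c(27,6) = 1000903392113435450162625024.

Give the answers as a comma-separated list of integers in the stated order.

2236045380156380112643362816000, 1625014498326371300452283596800, 866422974395414742142363398144

r28: T_28,3=27×2671674589068831403868160000+1554454559147562279567360000=73689668464006010184007680000; T_28,4=27×2761307967193712729035776000+2671674589068831403868160000=77226989703299075087834112000; T_28,5=27×1945067308917524165279692800+2761307967193712729035776000=55278125307966865191587481600; T_28,6=27×1000903392113435450162625024+1945067308917524165279692800=28969458895980281319670568448
r29: T_29,4=28×77226989703299075087834112000+73689668464006010184007680000=2236045380156380112643362816000; T_29,5=28×55278125307966865191587481600+77226989703299075087834112000=1625014498326371300452283596800; T_29,6=28×28969458895980281319670568448+55278125307966865191587481600=866422974395414742142363398144
Read c(29,4) = 2236045380156380112643362816000, c(29,5) = 1625014498326371300452283596800, c(29,6) = 866422974395414742142363398144.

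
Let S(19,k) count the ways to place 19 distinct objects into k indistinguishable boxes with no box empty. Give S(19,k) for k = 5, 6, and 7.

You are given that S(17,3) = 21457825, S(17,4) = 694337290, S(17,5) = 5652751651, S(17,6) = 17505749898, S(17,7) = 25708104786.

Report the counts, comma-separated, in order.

147589284710, 693081601779, 1492924634839

@18  (18,4):694337290·4+21457825→2798806985, (18,5):5652751651·5+694337290→28958095545, (18,6):17505749898·6+5652751651→110687251039, (18,7):25708104786·7+17505749898→197462483400
@19  (19,5):28958095545·5+2798806985→147589284710, (19,6):110687251039·6+28958095545→693081601779, (19,7):197462483400·7+110687251039→1492924634839
Read S(19,5) = 147589284710, S(19,6) = 693081601779, S(19,7) = 1492924634839.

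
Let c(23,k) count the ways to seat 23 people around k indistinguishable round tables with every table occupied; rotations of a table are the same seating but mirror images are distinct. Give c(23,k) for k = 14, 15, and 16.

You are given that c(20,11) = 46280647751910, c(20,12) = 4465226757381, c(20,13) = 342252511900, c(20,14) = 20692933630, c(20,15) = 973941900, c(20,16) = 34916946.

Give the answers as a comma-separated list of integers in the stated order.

971250460939913, 62382416421941, 3256091103430

[21] T[21,12]:20*4465226757381+46280647751910=135585182899530 · T[21,13]:20*342252511900+4465226757381=11310276995381 · T[21,14]:20*20692933630+342252511900=756111184500 · T[21,15]:20*973941900+20692933630=40171771630 · T[21,16]:20*34916946+973941900=1672280820
[22] T[22,13]:21*11310276995381+135585182899530=373100999802531 · T[22,14]:21*756111184500+11310276995381=27188611869881 · T[22,15]:21*40171771630+756111184500=1599718388730 · T[22,16]:21*1672280820+40171771630=75289668850
[23] T[23,14]:22*27188611869881+373100999802531=971250460939913 · T[23,15]:22*1599718388730+27188611869881=62382416421941 · T[23,16]:22*75289668850+1599718388730=3256091103430
Read c(23,14) = 971250460939913, c(23,15) = 62382416421941, c(23,16) = 3256091103430.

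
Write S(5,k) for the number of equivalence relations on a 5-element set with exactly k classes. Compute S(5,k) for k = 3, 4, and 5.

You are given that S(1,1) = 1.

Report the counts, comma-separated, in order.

25, 10, 1

@2  (2,1):1·1+0→1, (2,2):0·2+1→1
@3  (3,1):1·1+0→1, (3,2):1·2+1→3, (3,3):0·3+1→1
@4  (4,2):3·2+1→7, (4,3):1·3+3→6, (4,4):0·4+1→1
@5  (5,3):6·3+7→25, (5,4):1·4+6→10, (5,5):0·5+1→1
Read S(5,3) = 25, S(5,4) = 10, S(5,5) = 1.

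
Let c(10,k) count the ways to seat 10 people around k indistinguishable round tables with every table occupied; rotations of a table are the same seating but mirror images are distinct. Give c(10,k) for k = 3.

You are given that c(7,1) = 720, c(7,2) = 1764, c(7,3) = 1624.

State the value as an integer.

1172700

r8: T_8,1=7×720+0=5040; T_8,2=7×1764+720=13068; T_8,3=7×1624+1764=13132
r9: T_9,2=8×13068+5040=109584; T_9,3=8×13132+13068=118124
r10: T_10,3=9×118124+109584=1172700
Read c(10,3) = 1172700.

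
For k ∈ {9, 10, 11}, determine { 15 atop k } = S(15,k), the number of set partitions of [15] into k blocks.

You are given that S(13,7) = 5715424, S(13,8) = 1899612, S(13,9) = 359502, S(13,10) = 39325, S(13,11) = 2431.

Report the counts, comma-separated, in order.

67128490, 12662650, 1479478

row 14: T[14][8]=8·1899612+5715424=20912320  T[14][9]=9·359502+1899612=5135130  T[14][10]=10·39325+359502=752752  T[14][11]=11·2431+39325=66066
row 15: T[15][9]=9·5135130+20912320=67128490  T[15][10]=10·752752+5135130=12662650  T[15][11]=11·66066+752752=1479478
Read S(15,9) = 67128490, S(15,10) = 12662650, S(15,11) = 1479478.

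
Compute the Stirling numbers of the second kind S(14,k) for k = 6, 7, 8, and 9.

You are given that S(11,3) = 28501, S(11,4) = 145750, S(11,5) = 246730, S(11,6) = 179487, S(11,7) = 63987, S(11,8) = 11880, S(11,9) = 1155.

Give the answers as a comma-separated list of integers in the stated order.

@12  (12,4):145750·4+28501→611501, (12,5):246730·5+145750→1379400, (12,6):179487·6+246730→1323652, (12,7):63987·7+179487→627396, (12,8):11880·8+63987→159027, (12,9):1155·9+11880→22275
@13  (13,5):1379400·5+611501→7508501, (13,6):1323652·6+1379400→9321312, (13,7):627396·7+1323652→5715424, (13,8):159027·8+627396→1899612, (13,9):22275·9+159027→359502
@14  (14,6):9321312·6+7508501→63436373, (14,7):5715424·7+9321312→49329280, (14,8):1899612·8+5715424→20912320, (14,9):359502·9+1899612→5135130
Read S(14,6) = 63436373, S(14,7) = 49329280, S(14,8) = 20912320, S(14,9) = 5135130.

63436373, 49329280, 20912320, 5135130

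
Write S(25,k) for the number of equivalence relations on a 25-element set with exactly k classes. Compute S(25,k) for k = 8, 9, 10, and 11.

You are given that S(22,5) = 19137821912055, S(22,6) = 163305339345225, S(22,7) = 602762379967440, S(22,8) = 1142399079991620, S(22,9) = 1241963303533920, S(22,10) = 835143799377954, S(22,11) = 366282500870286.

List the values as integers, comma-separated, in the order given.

i=23: T(23,6)=19137821912055+6·163305339345225=998969857983405 | T(23,7)=163305339345225+7·602762379967440=4382641999117305 | T(23,8)=602762379967440+8·1142399079991620=9741955019900400 | T(23,9)=1142399079991620+9·1241963303533920=12320068811796900 | T(23,10)=1241963303533920+10·835143799377954=9593401297313460 | T(23,11)=835143799377954+11·366282500870286=4864251308951100
i=24: T(24,7)=998969857983405+7·4382641999117305=31677463851804540 | T(24,8)=4382641999117305+8·9741955019900400=82318282158320505 | T(24,9)=9741955019900400+9·12320068811796900=120622574326072500 | T(24,10)=12320068811796900+10·9593401297313460=108254081784931500 | T(24,11)=9593401297313460+11·4864251308951100=63100165695775560
i=25: T(25,8)=31677463851804540+8·82318282158320505=690223721118368580 | T(25,9)=82318282158320505+9·120622574326072500=1167921451092973005 | T(25,10)=120622574326072500+10·108254081784931500=1203163392175387500 | T(25,11)=108254081784931500+11·63100165695775560=802355904438462660
Read S(25,8) = 690223721118368580, S(25,9) = 1167921451092973005, S(25,10) = 1203163392175387500, S(25,11) = 802355904438462660.

690223721118368580, 1167921451092973005, 1203163392175387500, 802355904438462660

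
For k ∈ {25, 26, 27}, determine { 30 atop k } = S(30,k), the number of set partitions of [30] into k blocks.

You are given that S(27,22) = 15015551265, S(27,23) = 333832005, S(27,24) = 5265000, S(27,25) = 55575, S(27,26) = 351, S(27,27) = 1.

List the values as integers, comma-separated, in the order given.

[28] T[28,23]:23*333832005+15015551265=22693687380 · T[28,24]:24*5265000+333832005=460192005 · T[28,25]:25*55575+5265000=6654375 · T[28,26]:26*351+55575=64701 · T[28,27]:27*1+351=378
[29] T[29,24]:24*460192005+22693687380=33738295500 · T[29,25]:25*6654375+460192005=626551380 · T[29,26]:26*64701+6654375=8336601 · T[29,27]:27*378+64701=74907
[30] T[30,25]:25*626551380+33738295500=49402080000 · T[30,26]:26*8336601+626551380=843303006 · T[30,27]:27*74907+8336601=10359090
Read S(30,25) = 49402080000, S(30,26) = 843303006, S(30,27) = 10359090.

49402080000, 843303006, 10359090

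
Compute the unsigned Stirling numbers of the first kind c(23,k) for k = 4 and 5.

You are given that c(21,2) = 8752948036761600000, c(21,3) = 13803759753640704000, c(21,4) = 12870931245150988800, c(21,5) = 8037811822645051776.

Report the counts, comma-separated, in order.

i=22: T(22,3)=8752948036761600000+21·13803759753640704000=298631902863216384000 | T(22,4)=13803759753640704000+21·12870931245150988800=284093315901811468800 | T(22,5)=12870931245150988800+21·8037811822645051776=181664979520697076096
i=23: T(23,4)=298631902863216384000+22·284093315901811468800=6548684852703068697600 | T(23,5)=284093315901811468800+22·181664979520697076096=4280722865357147142912
Read c(23,4) = 6548684852703068697600, c(23,5) = 4280722865357147142912.

6548684852703068697600, 4280722865357147142912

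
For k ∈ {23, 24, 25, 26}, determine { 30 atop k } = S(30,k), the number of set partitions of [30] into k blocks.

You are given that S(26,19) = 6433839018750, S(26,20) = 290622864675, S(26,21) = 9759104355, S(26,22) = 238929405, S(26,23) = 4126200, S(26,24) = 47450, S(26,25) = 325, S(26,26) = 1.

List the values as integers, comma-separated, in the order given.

r27: T_27,20=20×290622864675+6433839018750=12246296312250; T_27,21=21×9759104355+290622864675=495564056130; T_27,22=22×238929405+9759104355=15015551265; T_27,23=23×4126200+238929405=333832005; T_27,24=24×47450+4126200=5265000; T_27,25=25×325+47450=55575; T_27,26=26×1+325=351
r28: T_28,21=21×495564056130+12246296312250=22653141490980; T_28,22=22×15015551265+495564056130=825906183960; T_28,23=23×333832005+15015551265=22693687380; T_28,24=24×5265000+333832005=460192005; T_28,25=25×55575+5265000=6654375; T_28,26=26×351+55575=64701
r29: T_29,22=22×825906183960+22653141490980=40823077538100; T_29,23=23×22693687380+825906183960=1347860993700; T_29,24=24×460192005+22693687380=33738295500; T_29,25=25×6654375+460192005=626551380; T_29,26=26×64701+6654375=8336601
r30: T_30,23=23×1347860993700+40823077538100=71823880393200; T_30,24=24×33738295500+1347860993700=2157580085700; T_30,25=25×626551380+33738295500=49402080000; T_30,26=26×8336601+626551380=843303006
Read S(30,23) = 71823880393200, S(30,24) = 2157580085700, S(30,25) = 49402080000, S(30,26) = 843303006.

71823880393200, 2157580085700, 49402080000, 843303006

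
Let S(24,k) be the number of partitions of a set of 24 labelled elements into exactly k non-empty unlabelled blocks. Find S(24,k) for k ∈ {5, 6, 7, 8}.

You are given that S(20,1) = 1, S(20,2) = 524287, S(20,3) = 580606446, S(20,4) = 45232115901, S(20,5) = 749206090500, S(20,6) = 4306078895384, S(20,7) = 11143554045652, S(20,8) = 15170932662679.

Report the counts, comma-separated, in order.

485000783495250, 6090236036084530, 31677463851804540, 82318282158320505

row 21: T[21][2]=2·524287+1=1048575  T[21][3]=3·580606446+524287=1742343625  T[21][4]=4·45232115901+580606446=181509070050  T[21][5]=5·749206090500+45232115901=3791262568401  T[21][6]=6·4306078895384+749206090500=26585679462804  T[21][7]=7·11143554045652+4306078895384=82310957214948  T[21][8]=8·15170932662679+11143554045652=132511015347084
row 22: T[22][3]=3·1742343625+1048575=5228079450  T[22][4]=4·181509070050+1742343625=727778623825  T[22][5]=5·3791262568401+181509070050=19137821912055  T[22][6]=6·26585679462804+3791262568401=163305339345225  T[22][7]=7·82310957214948+26585679462804=602762379967440  T[22][8]=8·132511015347084+82310957214948=1142399079991620
row 23: T[23][4]=4·727778623825+5228079450=2916342574750  T[23][5]=5·19137821912055+727778623825=96416888184100  T[23][6]=6·163305339345225+19137821912055=998969857983405  T[23][7]=7·602762379967440+163305339345225=4382641999117305  T[23][8]=8·1142399079991620+602762379967440=9741955019900400
row 24: T[24][5]=5·96416888184100+2916342574750=485000783495250  T[24][6]=6·998969857983405+96416888184100=6090236036084530  T[24][7]=7·4382641999117305+998969857983405=31677463851804540  T[24][8]=8·9741955019900400+4382641999117305=82318282158320505
Read S(24,5) = 485000783495250, S(24,6) = 6090236036084530, S(24,7) = 31677463851804540, S(24,8) = 82318282158320505.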